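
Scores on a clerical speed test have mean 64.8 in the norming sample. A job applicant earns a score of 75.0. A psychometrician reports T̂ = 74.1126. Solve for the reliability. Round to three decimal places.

0.913

T̂ = ρX + (1 − ρ)μ  ⇒  T̂ − μ = ρ(X − μ)
ρ = (T̂ − μ)/(X − μ) = (74.1126 − 64.8) / (75.0 − 64.8) = 9.3126 / 10.2 = 0.91300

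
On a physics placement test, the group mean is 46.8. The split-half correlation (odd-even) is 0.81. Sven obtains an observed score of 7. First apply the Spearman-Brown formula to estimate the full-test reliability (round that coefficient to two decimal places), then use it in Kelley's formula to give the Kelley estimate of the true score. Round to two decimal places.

10.98

Spearman-Brown: ρ = 2r/(1 + r) = 2(0.81)/(1 + 0.81) = 1.620/1.81 = 0.8950 → 0.90
T̂ = ρX + (1 − ρ)μ
  = 0.90 × 7 + 0.10 × 46.8
  = 6.30 + 4.680
  = 10.980
  ≈ 10.98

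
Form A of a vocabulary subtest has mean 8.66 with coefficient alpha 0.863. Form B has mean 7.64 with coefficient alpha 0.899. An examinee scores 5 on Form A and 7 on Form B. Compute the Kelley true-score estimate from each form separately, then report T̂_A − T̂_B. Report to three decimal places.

T̂_A = 0.863(5) + 0.137(8.66) = 5.50142
T̂_B = 0.899(7) + 0.101(7.64) = 7.06464
T̂_A − T̂_B = -1.56322

-1.563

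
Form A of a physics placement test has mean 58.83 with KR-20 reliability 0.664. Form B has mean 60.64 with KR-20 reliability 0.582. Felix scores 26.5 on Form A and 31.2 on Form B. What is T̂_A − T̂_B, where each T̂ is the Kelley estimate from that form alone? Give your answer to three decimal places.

T̂_A = 0.664(26.5) + 0.336(58.83) = 37.36288
T̂_B = 0.582(31.2) + 0.418(60.64) = 43.50592
T̂_A − T̂_B = -6.14304

-6.143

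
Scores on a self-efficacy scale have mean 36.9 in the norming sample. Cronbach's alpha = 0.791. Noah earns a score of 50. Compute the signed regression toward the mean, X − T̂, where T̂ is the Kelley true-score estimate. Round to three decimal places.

T̂ = 0.791(50) + 0.209(36.9) = 39.550 + 7.7121 = 47.26210 → 47.2621
X − T̂ = 50 − 47.2621 = 2.7379 → 2.738

2.738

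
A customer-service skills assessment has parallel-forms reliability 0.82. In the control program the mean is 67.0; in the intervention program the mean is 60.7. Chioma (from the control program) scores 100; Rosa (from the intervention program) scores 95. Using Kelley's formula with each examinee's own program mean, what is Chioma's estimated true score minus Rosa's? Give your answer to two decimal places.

5.23

T̂_Chioma = 0.82(100) + 0.18(67.0) = 94.0600
T̂_Rosa = 0.82(95) + 0.18(60.7) = 88.8260
Difference = 94.0600 − 88.8260 = 5.2340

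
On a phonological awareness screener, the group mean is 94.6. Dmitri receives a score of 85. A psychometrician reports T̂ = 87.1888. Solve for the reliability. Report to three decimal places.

T̂ = ρX + (1 − ρ)μ  ⇒  T̂ − μ = ρ(X − μ)
ρ = (T̂ − μ)/(X − μ) = (87.1888 − 94.6) / (85 − 94.6) = -7.4112 / -9.6 = 0.77200

0.772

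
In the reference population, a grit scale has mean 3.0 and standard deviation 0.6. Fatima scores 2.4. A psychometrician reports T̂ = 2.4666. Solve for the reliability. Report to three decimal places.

T̂ = ρX + (1 − ρ)μ  ⇒  T̂ − μ = ρ(X − μ)
ρ = (T̂ − μ)/(X − μ) = (2.4666 − 3.0) / (2.4 − 3.0) = -0.5334 / -0.6 = 0.88900

0.889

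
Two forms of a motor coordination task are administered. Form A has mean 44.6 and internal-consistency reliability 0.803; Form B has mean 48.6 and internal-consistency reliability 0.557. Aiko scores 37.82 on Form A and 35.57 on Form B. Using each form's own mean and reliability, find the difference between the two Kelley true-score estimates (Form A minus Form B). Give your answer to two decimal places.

T̂_A = 0.803(37.82) + 0.197(44.6) = 39.1557
T̂_B = 0.557(35.57) + 0.443(48.6) = 41.3423
T̂_A − T̂_B = -2.1866

-2.19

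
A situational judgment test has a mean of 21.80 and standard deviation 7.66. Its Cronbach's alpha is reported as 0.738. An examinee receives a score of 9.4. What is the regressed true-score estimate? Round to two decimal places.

T̂ = ρX + (1 − ρ)μ
  = 0.738 × 9.4 + 0.262 × 21.80
  = 6.9372 + 5.71160
  = 12.649
  ≈ 12.65

12.65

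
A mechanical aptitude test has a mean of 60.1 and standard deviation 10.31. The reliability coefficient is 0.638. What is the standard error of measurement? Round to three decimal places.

6.203

SEM = SD · √(1 − ρ) = 10.31 × √0.362 = 10.31 × 0.6017 = 6.2032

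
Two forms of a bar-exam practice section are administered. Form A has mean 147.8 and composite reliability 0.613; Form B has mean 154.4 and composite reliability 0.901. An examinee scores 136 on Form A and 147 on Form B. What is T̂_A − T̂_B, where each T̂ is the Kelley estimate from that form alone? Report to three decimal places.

T̂_A = 0.613(136) + 0.387(147.8) = 140.56660
T̂_B = 0.901(147) + 0.099(154.4) = 147.73260
T̂_A − T̂_B = -7.16600

-7.166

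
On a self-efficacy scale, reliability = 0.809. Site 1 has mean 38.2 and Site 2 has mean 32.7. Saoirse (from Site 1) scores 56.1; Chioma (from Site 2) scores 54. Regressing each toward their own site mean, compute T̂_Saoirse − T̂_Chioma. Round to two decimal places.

T̂_Saoirse = 0.809(56.1) + 0.191(38.2) = 52.6811
T̂_Chioma = 0.809(54) + 0.191(32.7) = 49.9317
Difference = 52.6811 − 49.9317 = 2.7494

2.75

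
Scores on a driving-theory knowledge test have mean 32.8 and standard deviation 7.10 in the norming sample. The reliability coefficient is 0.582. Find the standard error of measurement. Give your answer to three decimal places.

SEM = SD · √(1 − ρ) = 7.10 × √0.418 = 7.10 × 0.6465 = 4.5904

4.590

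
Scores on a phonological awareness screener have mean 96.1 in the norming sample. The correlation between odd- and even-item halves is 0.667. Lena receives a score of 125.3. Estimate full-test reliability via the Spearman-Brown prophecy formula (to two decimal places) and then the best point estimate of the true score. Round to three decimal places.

119.460

Spearman-Brown: ρ = 2r/(1 + r) = 2(0.667)/(1 + 0.667) = 1.3340/1.667 = 0.8002 → 0.80
T̂ = 0.80(125.3) + 0.20(96.1) = 100.240 + 19.220 = 119.4600 → 119.460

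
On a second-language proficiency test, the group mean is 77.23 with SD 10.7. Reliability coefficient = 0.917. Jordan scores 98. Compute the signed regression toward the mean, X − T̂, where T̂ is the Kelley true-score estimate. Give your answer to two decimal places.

T̂ = ρX + (1 − ρ)μ
  = 0.917 × 98 + 0.083 × 77.23
  = 89.866 + 6.41009
  = 96.2761
  ≈ 96.276
X − T̂ = 98 − 96.276 = 1.724 → 1.72

1.72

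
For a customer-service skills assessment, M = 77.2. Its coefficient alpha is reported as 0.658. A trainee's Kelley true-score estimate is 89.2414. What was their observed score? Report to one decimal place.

T̂ = ρX + (1 − ρ)μ  ⇒  X = (T̂ − (1 − ρ)μ) / ρ
X = (89.2414 − 0.342 × 77.2) / 0.658 = (89.2414 − 26.4024) / 0.658 = 62.8390 / 0.658 = 95.500

95.5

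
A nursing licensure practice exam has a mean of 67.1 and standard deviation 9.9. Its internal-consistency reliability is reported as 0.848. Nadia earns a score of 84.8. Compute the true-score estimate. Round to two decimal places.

82.11

T̂ = ρX + (1 − ρ)μ
  = 0.848 × 84.8 + 0.152 × 67.1
  = 71.9104 + 10.1992
  = 82.110
  ≈ 82.11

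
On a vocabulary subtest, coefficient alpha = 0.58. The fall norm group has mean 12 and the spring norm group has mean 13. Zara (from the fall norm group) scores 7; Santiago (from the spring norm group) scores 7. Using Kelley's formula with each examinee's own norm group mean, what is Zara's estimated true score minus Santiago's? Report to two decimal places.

T̂_Zara = 0.58(7) + 0.42(12) = 9.1000
T̂_Santiago = 0.58(7) + 0.42(13) = 9.5200
Difference = 9.1000 − 9.5200 = -0.4200

-0.42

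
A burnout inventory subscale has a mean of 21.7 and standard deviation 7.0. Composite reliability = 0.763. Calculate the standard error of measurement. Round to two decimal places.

SEM = SD · √(1 − ρ) = 7.0 × √0.237 = 7.0 × 0.4868 = 3.408

3.41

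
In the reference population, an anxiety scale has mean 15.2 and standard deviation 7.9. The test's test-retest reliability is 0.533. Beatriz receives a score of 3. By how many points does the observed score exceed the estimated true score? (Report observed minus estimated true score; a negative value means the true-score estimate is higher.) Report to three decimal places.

-5.697

Regress the observed score toward the mean by the unreliability: T̂ = 0.533·3 + 0.467·15.2 = 1.599 + 7.0984 = 8.69740.
X − T̂ = 3 − 8.6974 = -5.6974 → -5.697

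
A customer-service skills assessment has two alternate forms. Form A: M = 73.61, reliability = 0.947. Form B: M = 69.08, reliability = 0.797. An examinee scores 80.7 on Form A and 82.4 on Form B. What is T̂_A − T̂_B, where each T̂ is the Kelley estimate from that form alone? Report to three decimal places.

T̂_A = 0.947(80.7) + 0.053(73.61) = 80.32423
T̂_B = 0.797(82.4) + 0.203(69.08) = 79.69604
T̂_A − T̂_B = 0.62819

0.628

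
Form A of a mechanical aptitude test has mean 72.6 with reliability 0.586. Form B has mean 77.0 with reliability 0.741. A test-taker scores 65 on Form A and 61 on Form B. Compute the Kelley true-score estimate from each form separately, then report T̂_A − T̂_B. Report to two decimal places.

T̂_A = 0.586(65) + 0.414(72.6) = 68.1464
T̂_B = 0.741(61) + 0.259(77.0) = 65.1440
T̂_A − T̂_B = 3.0024

3.00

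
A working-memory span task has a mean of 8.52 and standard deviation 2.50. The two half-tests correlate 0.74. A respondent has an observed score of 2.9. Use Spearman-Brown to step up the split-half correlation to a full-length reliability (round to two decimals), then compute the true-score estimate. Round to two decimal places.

Spearman-Brown: ρ = 2r/(1 + r) = 2(0.74)/(1 + 0.74) = 1.480/1.74 = 0.8506 → 0.85
T̂ = 0.85(2.9) + 0.15(8.52) = 2.465 + 1.2780 = 3.743 → 3.74

3.74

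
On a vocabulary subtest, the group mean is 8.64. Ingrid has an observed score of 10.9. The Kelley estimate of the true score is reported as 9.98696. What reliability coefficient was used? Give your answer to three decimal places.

T̂ = ρX + (1 − ρ)μ  ⇒  T̂ − μ = ρ(X − μ)
ρ = (T̂ − μ)/(X − μ) = (9.98696 − 8.64) / (10.9 − 8.64) = 1.34696 / 2.26 = 0.59600

0.596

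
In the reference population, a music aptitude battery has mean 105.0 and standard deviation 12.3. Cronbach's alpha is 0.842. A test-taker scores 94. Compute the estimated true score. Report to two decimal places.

T̂ = 0.842(94) + 0.158(105.0) = 79.148 + 16.5900 = 95.738 → 95.74

95.74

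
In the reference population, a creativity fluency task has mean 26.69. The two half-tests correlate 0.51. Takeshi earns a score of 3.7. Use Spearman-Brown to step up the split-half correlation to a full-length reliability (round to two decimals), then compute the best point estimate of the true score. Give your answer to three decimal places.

Spearman-Brown: ρ = 2r/(1 + r) = 2(0.51)/(1 + 0.51) = 1.020/1.51 = 0.6755 → 0.68
T̂ = 0.68(3.7) + 0.32(26.69) = 2.516 + 8.5408 = 11.0568 → 11.057

11.057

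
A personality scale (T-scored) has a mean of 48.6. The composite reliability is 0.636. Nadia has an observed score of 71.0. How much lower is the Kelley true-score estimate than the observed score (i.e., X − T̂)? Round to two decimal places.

8.15

T̂ = 0.636(71.0) + 0.364(48.6) = 45.1560 + 17.6904 = 62.8464 → 62.846
X − T̂ = 71.0 − 62.846 = 8.154 → 8.15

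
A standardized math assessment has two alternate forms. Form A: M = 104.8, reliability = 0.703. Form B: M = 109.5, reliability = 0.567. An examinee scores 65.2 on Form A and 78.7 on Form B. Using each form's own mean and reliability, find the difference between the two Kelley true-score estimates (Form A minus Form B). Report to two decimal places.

-15.08

T̂_A = 0.703(65.2) + 0.297(104.8) = 76.9612
T̂_B = 0.567(78.7) + 0.433(109.5) = 92.0364
T̂_A − T̂_B = -15.0752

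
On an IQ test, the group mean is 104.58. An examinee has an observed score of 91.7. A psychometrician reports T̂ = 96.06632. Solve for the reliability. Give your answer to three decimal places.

0.661

T̂ = ρX + (1 − ρ)μ  ⇒  T̂ − μ = ρ(X − μ)
ρ = (T̂ − μ)/(X − μ) = (96.06632 − 104.58) / (91.7 − 104.58) = -8.51368 / -12.88 = 0.66100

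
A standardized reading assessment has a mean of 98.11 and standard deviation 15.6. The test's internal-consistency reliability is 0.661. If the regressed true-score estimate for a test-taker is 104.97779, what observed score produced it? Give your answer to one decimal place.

T̂ = ρX + (1 − ρ)μ  ⇒  X = (T̂ − (1 − ρ)μ) / ρ
X = (104.97779 − 0.339 × 98.11) / 0.661 = (104.97779 − 33.25929) / 0.661 = 71.71850 / 0.661 = 108.500

108.5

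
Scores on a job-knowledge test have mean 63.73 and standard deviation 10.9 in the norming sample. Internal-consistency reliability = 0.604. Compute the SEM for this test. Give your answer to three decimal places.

6.859

SEM = SD · √(1 − ρ) = 10.9 × √0.396 = 10.9 × 0.6293 = 6.8592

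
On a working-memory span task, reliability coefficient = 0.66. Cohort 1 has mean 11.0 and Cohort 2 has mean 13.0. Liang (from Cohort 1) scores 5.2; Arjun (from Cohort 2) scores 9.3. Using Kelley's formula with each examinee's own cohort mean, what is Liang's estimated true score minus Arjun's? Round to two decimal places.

T̂_Liang = 0.66(5.2) + 0.34(11.0) = 7.1720
T̂_Arjun = 0.66(9.3) + 0.34(13.0) = 10.5580
Difference = 7.1720 − 10.5580 = -3.3860

-3.39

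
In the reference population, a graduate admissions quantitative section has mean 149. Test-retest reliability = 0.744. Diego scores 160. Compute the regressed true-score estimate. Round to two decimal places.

T̂ = ρX + (1 − ρ)μ
  = 0.744 × 160 + 0.256 × 149
  = 119.040 + 38.144
  = 157.184
  ≈ 157.18

157.18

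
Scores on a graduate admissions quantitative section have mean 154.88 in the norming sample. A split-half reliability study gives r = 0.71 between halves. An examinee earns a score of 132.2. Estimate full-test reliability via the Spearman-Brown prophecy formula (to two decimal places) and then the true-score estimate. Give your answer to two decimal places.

136.06

Spearman-Brown: ρ = 2r/(1 + r) = 2(0.71)/(1 + 0.71) = 1.420/1.71 = 0.8304 → 0.83
T̂ = 0.83(132.2) + 0.17(154.88) = 109.726 + 26.3296 = 136.056 → 136.06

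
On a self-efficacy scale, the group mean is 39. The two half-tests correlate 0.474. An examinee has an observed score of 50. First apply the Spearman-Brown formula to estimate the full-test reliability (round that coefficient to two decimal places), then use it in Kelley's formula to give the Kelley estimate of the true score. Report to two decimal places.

Spearman-Brown: ρ = 2r/(1 + r) = 2(0.474)/(1 + 0.474) = 0.9480/1.474 = 0.6431 → 0.64
Weight the observed score by reliability and the mean by (1 − reliability): T̂ = 0.64·50 + 0.36·39 = 32.00 + 14.04 = 46.040.

46.04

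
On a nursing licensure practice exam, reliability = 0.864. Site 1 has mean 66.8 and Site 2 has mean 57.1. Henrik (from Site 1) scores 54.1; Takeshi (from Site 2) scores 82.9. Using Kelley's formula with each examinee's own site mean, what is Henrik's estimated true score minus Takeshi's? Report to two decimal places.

T̂_Henrik = 0.864(54.1) + 0.136(66.8) = 55.8272
T̂_Takeshi = 0.864(82.9) + 0.136(57.1) = 79.3912
Difference = 55.8272 − 79.3912 = -23.5640

-23.56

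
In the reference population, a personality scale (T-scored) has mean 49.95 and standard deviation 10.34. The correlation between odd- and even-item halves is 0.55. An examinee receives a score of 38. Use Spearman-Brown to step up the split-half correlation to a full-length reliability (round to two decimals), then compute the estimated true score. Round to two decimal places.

41.47

Spearman-Brown: ρ = 2r/(1 + r) = 2(0.55)/(1 + 0.55) = 1.100/1.55 = 0.7097 → 0.71
T̂ = ρX + (1 − ρ)μ
  = 0.71 × 38 + 0.29 × 49.95
  = 26.98 + 14.4855
  = 41.465
  ≈ 41.47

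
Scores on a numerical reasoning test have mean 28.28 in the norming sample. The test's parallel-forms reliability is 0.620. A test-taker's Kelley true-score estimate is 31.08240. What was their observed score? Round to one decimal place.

T̂ = ρX + (1 − ρ)μ  ⇒  X = (T̂ − (1 − ρ)μ) / ρ
X = (31.08240 − 0.380 × 28.28) / 0.620 = (31.08240 − 10.74640) / 0.620 = 20.33600 / 0.620 = 32.800

32.8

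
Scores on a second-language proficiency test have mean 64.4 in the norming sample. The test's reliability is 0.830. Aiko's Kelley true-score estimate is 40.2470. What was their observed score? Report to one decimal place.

T̂ = ρX + (1 − ρ)μ  ⇒  X = (T̂ − (1 − ρ)μ) / ρ
X = (40.2470 − 0.170 × 64.4) / 0.830 = (40.2470 − 10.9480) / 0.830 = 29.2990 / 0.830 = 35.300

35.3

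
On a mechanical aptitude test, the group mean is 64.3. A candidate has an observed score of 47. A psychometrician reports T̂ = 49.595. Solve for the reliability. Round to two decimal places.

T̂ = ρX + (1 − ρ)μ  ⇒  T̂ − μ = ρ(X − μ)
ρ = (T̂ − μ)/(X − μ) = (49.595 − 64.3) / (47 − 64.3) = -14.705 / -17.3 = 0.8500

0.85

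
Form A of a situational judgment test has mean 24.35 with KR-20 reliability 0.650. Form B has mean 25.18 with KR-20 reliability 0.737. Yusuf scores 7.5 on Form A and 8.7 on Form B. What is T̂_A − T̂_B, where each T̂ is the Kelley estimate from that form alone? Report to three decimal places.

0.363

T̂_A = 0.650(7.5) + 0.350(24.35) = 13.39750
T̂_B = 0.737(8.7) + 0.263(25.18) = 13.03424
T̂_A − T̂_B = 0.36326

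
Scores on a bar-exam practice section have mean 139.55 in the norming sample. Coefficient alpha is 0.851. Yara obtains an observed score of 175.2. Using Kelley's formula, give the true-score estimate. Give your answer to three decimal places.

169.888

T̂ = 0.851(175.2) + 0.149(139.55) = 149.0952 + 20.79295 = 169.8881 → 169.888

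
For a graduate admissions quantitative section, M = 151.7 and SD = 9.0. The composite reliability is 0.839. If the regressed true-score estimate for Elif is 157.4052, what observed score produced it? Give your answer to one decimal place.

T̂ = ρX + (1 − ρ)μ  ⇒  X = (T̂ − (1 − ρ)μ) / ρ
X = (157.4052 − 0.161 × 151.7) / 0.839 = (157.4052 − 24.4237) / 0.839 = 132.9815 / 0.839 = 158.500

158.5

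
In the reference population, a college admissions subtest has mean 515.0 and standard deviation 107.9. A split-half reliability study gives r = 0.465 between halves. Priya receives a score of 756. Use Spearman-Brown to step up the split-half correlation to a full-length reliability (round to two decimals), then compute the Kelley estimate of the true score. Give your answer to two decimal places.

666.83

Spearman-Brown: ρ = 2r/(1 + r) = 2(0.465)/(1 + 0.465) = 0.9300/1.465 = 0.6348 → 0.63
T̂ = ρX + (1 − ρ)μ
  = 0.63 × 756 + 0.37 × 515.0
  = 476.28 + 190.550
  = 666.830
  ≈ 666.83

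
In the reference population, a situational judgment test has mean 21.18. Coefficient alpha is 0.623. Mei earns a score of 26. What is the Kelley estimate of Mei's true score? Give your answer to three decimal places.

T̂ = 0.623(26) + 0.377(21.18) = 16.198 + 7.98486 = 24.1829 → 24.183

24.183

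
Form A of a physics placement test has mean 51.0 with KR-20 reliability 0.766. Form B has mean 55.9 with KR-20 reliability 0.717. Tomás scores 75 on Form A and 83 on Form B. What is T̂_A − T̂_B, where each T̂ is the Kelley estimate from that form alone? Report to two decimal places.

-5.95

T̂_A = 0.766(75) + 0.234(51.0) = 69.3840
T̂_B = 0.717(83) + 0.283(55.9) = 75.3307
T̂_A − T̂_B = -5.9467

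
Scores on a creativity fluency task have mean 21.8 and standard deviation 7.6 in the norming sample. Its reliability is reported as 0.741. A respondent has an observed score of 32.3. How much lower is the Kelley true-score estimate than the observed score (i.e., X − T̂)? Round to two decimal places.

2.72

T̂ = ρX + (1 − ρ)μ
  = 0.741 × 32.3 + 0.259 × 21.8
  = 23.9343 + 5.6462
  = 29.5805
  ≈ 29.580
X − T̂ = 32.3 − 29.580 = 2.720 → 2.72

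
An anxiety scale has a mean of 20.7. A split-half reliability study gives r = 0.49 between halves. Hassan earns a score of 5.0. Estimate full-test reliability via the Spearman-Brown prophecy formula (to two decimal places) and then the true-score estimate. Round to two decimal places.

10.34

Spearman-Brown: ρ = 2r/(1 + r) = 2(0.49)/(1 + 0.49) = 0.980/1.49 = 0.6577 → 0.66
T̂ = ρX + (1 − ρ)μ
  = 0.66 × 5.0 + 0.34 × 20.7
  = 3.300 + 7.038
  = 10.338
  ≈ 10.34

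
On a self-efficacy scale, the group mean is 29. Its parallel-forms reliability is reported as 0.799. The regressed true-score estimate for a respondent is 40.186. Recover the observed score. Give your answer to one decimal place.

T̂ = ρX + (1 − ρ)μ  ⇒  X = (T̂ − (1 − ρ)μ) / ρ
X = (40.186 − 0.201 × 29) / 0.799 = (40.186 − 5.829) / 0.799 = 34.357 / 0.799 = 43.000

43.0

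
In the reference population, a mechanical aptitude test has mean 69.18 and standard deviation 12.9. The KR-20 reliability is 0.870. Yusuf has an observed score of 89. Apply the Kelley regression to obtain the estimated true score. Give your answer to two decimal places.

86.42

T̂ = ρX + (1 − ρ)μ
  = 0.870 × 89 + 0.130 × 69.18
  = 77.430 + 8.99340
  = 86.423
  ≈ 86.42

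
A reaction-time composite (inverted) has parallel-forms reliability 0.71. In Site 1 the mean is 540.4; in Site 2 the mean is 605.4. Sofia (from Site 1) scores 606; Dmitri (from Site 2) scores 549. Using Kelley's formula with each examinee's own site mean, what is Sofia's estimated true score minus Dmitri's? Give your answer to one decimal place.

21.6

T̂_Sofia = 0.71(606) + 0.29(540.4) = 586.976
T̂_Dmitri = 0.71(549) + 0.29(605.4) = 565.356
Difference = 586.976 − 565.356 = 21.620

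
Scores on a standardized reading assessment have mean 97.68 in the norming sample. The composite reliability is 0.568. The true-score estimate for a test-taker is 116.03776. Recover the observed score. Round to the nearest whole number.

130

T̂ = ρX + (1 − ρ)μ  ⇒  X = (T̂ − (1 − ρ)μ) / ρ
X = (116.03776 − 0.432 × 97.68) / 0.568 = (116.03776 − 42.19776) / 0.568 = 73.84000 / 0.568 = 130.00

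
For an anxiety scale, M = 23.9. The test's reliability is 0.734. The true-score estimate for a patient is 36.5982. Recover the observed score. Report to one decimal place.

41.2

T̂ = ρX + (1 − ρ)μ  ⇒  X = (T̂ − (1 − ρ)μ) / ρ
X = (36.5982 − 0.266 × 23.9) / 0.734 = (36.5982 − 6.3574) / 0.734 = 30.2408 / 0.734 = 41.200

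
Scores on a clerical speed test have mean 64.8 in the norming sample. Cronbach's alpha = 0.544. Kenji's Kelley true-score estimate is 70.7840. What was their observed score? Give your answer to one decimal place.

T̂ = ρX + (1 − ρ)μ  ⇒  X = (T̂ − (1 − ρ)μ) / ρ
X = (70.7840 − 0.456 × 64.8) / 0.544 = (70.7840 − 29.5488) / 0.544 = 41.2352 / 0.544 = 75.800

75.8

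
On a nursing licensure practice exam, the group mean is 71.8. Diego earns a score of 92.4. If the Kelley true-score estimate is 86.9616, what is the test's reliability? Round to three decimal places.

0.736

T̂ = ρX + (1 − ρ)μ  ⇒  T̂ − μ = ρ(X − μ)
ρ = (T̂ − μ)/(X − μ) = (86.9616 − 71.8) / (92.4 − 71.8) = 15.1616 / 20.6 = 0.73600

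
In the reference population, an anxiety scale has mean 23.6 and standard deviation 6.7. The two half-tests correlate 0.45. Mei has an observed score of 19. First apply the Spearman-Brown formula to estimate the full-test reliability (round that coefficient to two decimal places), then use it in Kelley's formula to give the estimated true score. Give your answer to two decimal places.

20.75

Spearman-Brown: ρ = 2r/(1 + r) = 2(0.45)/(1 + 0.45) = 0.900/1.45 = 0.6207 → 0.62
T̂ = 0.62(19) + 0.38(23.6) = 11.78 + 8.968 = 20.748 → 20.75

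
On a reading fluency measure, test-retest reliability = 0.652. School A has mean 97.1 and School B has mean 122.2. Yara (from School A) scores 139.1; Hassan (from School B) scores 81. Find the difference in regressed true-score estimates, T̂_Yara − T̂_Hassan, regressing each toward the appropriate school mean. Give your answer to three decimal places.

T̂_Yara = 0.652(139.1) + 0.348(97.1) = 124.48400
T̂_Hassan = 0.652(81) + 0.348(122.2) = 95.33760
Difference = 124.48400 − 95.33760 = 29.14640

29.146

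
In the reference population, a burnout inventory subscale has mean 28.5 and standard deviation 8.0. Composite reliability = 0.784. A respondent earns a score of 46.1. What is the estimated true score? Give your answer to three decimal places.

42.298

T̂ = 0.784(46.1) + 0.216(28.5) = 36.1424 + 6.1560 = 42.2984 → 42.298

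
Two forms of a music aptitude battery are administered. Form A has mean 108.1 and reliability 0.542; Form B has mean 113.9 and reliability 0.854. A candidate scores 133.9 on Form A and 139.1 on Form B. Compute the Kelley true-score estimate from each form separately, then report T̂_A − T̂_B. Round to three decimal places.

T̂_A = 0.542(133.9) + 0.458(108.1) = 122.08360
T̂_B = 0.854(139.1) + 0.146(113.9) = 135.42080
T̂_A − T̂_B = -13.33720

-13.337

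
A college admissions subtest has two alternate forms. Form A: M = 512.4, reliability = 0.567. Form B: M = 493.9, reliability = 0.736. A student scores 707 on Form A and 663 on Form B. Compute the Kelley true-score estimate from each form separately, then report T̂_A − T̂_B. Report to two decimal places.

4.38

T̂_A = 0.567(707) + 0.433(512.4) = 622.7382
T̂_B = 0.736(663) + 0.264(493.9) = 618.3576
T̂_A − T̂_B = 4.3806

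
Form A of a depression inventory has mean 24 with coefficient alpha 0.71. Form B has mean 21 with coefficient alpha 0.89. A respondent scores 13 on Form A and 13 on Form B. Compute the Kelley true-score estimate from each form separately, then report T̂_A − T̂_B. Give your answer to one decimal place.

2.3

T̂_A = 0.71(13) + 0.29(24) = 16.190
T̂_B = 0.89(13) + 0.11(21) = 13.880
T̂_A − T̂_B = 2.310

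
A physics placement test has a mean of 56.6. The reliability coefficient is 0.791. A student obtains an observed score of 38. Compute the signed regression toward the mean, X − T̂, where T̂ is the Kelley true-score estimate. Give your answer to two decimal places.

Regress the observed score toward the mean by the unreliability: T̂ = 0.791·38 + 0.209·56.6 = 30.058 + 11.8294 = 41.8874.
X − T̂ = 38 − 41.887 = -3.887 → -3.89

-3.89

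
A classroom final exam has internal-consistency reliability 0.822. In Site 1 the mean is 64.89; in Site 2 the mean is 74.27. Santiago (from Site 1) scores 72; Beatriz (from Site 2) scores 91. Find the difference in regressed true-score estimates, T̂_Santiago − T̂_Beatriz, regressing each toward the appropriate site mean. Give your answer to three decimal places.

T̂_Santiago = 0.822(72) + 0.178(64.89) = 70.73442
T̂_Beatriz = 0.822(91) + 0.178(74.27) = 88.02206
Difference = 70.73442 − 88.02206 = -17.28764

-17.288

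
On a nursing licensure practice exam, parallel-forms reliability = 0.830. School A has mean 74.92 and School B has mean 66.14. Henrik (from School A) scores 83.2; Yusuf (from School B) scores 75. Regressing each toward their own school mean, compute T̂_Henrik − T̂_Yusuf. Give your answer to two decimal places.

T̂_Henrik = 0.830(83.2) + 0.170(74.92) = 81.7924
T̂_Yusuf = 0.830(75) + 0.170(66.14) = 73.4938
Difference = 81.7924 − 73.4938 = 8.2986

8.30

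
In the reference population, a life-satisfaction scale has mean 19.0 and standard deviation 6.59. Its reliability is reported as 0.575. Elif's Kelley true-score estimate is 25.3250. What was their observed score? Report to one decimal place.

30.0

T̂ = ρX + (1 − ρ)μ  ⇒  X = (T̂ − (1 − ρ)μ) / ρ
X = (25.3250 − 0.425 × 19.0) / 0.575 = (25.3250 − 8.0750) / 0.575 = 17.2500 / 0.575 = 30.000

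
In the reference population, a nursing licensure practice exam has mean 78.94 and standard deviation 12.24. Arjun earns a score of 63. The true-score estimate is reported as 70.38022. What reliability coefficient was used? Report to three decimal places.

0.537

T̂ = ρX + (1 − ρ)μ  ⇒  T̂ − μ = ρ(X − μ)
ρ = (T̂ − μ)/(X − μ) = (70.38022 − 78.94) / (63 − 78.94) = -8.55978 / -15.94 = 0.53700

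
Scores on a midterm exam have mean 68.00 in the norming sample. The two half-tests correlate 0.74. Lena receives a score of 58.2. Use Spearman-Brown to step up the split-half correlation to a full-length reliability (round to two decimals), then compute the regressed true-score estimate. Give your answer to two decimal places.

Spearman-Brown: ρ = 2r/(1 + r) = 2(0.74)/(1 + 0.74) = 1.480/1.74 = 0.8506 → 0.85
Kelley's formula gives T̂ = 0.85·58.2 + 0.15·68.00 = 49.470 + 10.2000 = 59.670.

59.67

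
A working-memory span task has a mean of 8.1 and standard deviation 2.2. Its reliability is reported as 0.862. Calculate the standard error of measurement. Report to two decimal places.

SEM = SD · √(1 − ρ) = 2.2 × √0.138 = 2.2 × 0.3715 = 0.817

0.82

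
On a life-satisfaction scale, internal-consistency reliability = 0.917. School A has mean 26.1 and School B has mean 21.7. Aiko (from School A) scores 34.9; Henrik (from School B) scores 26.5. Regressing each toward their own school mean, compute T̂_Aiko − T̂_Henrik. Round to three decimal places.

T̂_Aiko = 0.917(34.9) + 0.083(26.1) = 34.16960
T̂_Henrik = 0.917(26.5) + 0.083(21.7) = 26.10160
Difference = 34.16960 − 26.10160 = 8.06800

8.068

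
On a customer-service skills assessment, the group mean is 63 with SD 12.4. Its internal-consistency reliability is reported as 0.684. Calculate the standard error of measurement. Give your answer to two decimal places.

6.97

SEM = SD · √(1 − ρ) = 12.4 × √0.316 = 12.4 × 0.5621 = 6.971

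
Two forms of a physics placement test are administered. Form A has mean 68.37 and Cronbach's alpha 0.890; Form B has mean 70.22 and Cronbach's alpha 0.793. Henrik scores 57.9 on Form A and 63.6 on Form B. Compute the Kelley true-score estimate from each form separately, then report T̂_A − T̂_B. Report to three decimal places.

T̂_A = 0.890(57.9) + 0.110(68.37) = 59.05170
T̂_B = 0.793(63.6) + 0.207(70.22) = 64.97034
T̂_A − T̂_B = -5.91864

-5.919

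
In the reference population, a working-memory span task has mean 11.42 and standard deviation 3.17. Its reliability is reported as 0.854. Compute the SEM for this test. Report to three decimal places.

SEM = SD · √(1 − ρ) = 3.17 × √0.146 = 3.17 × 0.3821 = 1.2113

1.211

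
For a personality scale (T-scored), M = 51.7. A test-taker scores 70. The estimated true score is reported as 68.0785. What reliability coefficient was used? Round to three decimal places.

0.895

T̂ = ρX + (1 − ρ)μ  ⇒  T̂ − μ = ρ(X − μ)
ρ = (T̂ − μ)/(X − μ) = (68.0785 − 51.7) / (70 − 51.7) = 16.3785 / 18.3 = 0.89500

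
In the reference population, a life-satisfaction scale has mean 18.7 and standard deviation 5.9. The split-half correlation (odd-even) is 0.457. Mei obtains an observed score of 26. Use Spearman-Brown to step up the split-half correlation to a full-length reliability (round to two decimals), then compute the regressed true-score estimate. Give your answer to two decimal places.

23.30

Spearman-Brown: ρ = 2r/(1 + r) = 2(0.457)/(1 + 0.457) = 0.9140/1.457 = 0.6273 → 0.63
Kelley's formula gives T̂ = 0.63·26 + 0.37·18.7 = 16.38 + 6.919 = 23.299.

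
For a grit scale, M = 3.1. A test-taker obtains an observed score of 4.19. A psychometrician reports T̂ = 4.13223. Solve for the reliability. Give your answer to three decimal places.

0.947

T̂ = ρX + (1 − ρ)μ  ⇒  T̂ − μ = ρ(X − μ)
ρ = (T̂ − μ)/(X − μ) = (4.13223 − 3.1) / (4.19 − 3.1) = 1.03223 / 1.09 = 0.94700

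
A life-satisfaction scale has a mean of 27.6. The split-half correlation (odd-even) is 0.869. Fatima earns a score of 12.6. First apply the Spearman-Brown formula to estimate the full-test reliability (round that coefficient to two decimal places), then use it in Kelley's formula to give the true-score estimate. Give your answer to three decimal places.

13.650

Spearman-Brown: ρ = 2r/(1 + r) = 2(0.869)/(1 + 0.869) = 1.7380/1.869 = 0.9299 → 0.93
T̂ = 0.93(12.6) + 0.07(27.6) = 11.718 + 1.932 = 13.6500 → 13.650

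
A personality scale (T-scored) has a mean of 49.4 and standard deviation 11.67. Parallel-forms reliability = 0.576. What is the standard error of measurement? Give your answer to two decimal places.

7.60

SEM = SD · √(1 − ρ) = 11.67 × √0.424 = 11.67 × 0.6512 = 7.599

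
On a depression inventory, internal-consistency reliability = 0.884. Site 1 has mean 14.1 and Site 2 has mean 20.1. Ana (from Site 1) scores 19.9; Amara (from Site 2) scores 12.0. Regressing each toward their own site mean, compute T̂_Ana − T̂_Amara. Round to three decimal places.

6.288

T̂_Ana = 0.884(19.9) + 0.116(14.1) = 19.22720
T̂_Amara = 0.884(12.0) + 0.116(20.1) = 12.93960
Difference = 19.22720 − 12.93960 = 6.28760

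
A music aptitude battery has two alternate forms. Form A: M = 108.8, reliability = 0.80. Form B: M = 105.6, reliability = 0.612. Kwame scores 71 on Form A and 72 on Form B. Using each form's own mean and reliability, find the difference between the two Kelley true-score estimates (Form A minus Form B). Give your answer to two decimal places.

T̂_A = 0.80(71) + 0.20(108.8) = 78.5600
T̂_B = 0.612(72) + 0.388(105.6) = 85.0368
T̂_A − T̂_B = -6.4768

-6.48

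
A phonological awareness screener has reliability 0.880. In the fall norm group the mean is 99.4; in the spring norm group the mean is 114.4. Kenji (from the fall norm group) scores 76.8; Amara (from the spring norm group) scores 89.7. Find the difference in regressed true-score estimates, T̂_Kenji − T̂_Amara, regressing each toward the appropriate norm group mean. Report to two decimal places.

-13.15

T̂_Kenji = 0.880(76.8) + 0.120(99.4) = 79.5120
T̂_Amara = 0.880(89.7) + 0.120(114.4) = 92.6640
Difference = 79.5120 − 92.6640 = -13.1520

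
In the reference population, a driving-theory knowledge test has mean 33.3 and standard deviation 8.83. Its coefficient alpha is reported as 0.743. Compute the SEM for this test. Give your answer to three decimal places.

SEM = SD · √(1 − ρ) = 8.83 × √0.257 = 8.83 × 0.5070 = 4.4764

4.476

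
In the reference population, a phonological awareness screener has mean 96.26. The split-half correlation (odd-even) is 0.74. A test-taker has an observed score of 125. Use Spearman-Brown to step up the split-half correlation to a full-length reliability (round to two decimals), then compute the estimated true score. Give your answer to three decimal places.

120.689

Spearman-Brown: ρ = 2r/(1 + r) = 2(0.74)/(1 + 0.74) = 1.480/1.74 = 0.8506 → 0.85
Regress the observed score toward the mean by the unreliability: T̂ = 0.85·125 + 0.15·96.26 = 106.25 + 14.4390 = 120.6890.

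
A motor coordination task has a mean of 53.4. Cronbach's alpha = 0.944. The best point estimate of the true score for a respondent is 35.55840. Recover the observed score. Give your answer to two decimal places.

34.50

T̂ = ρX + (1 − ρ)μ  ⇒  X = (T̂ − (1 − ρ)μ) / ρ
X = (35.55840 − 0.056 × 53.4) / 0.944 = (35.55840 − 2.9904) / 0.944 = 32.56800 / 0.944 = 34.5000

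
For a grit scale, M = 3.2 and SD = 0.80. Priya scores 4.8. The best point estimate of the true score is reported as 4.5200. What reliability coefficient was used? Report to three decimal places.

0.825

T̂ = ρX + (1 − ρ)μ  ⇒  T̂ − μ = ρ(X − μ)
ρ = (T̂ − μ)/(X − μ) = (4.5200 − 3.2) / (4.8 − 3.2) = 1.3200 / 1.6 = 0.82500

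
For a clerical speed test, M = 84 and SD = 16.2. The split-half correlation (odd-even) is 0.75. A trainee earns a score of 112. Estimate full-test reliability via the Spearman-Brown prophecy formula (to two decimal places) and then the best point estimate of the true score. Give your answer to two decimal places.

108.08

Spearman-Brown: ρ = 2r/(1 + r) = 2(0.75)/(1 + 0.75) = 1.500/1.75 = 0.8571 → 0.86
T̂ = ρX + (1 − ρ)μ
  = 0.86 × 112 + 0.14 × 84
  = 96.32 + 11.76
  = 108.080
  ≈ 108.08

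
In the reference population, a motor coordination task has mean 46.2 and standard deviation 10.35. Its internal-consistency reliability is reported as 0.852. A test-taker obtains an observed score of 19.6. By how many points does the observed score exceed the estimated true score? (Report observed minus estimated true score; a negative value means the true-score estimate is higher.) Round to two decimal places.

-3.94

Kelley's formula gives T̂ = 0.852·19.6 + 0.148·46.2 = 16.6992 + 6.8376 = 23.5368.
X − T̂ = 19.6 − 23.537 = -3.937 → -3.94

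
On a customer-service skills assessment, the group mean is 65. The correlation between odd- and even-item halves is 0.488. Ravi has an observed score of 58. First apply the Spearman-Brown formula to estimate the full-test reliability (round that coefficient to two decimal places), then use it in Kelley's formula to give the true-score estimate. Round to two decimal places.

60.38

Spearman-Brown: ρ = 2r/(1 + r) = 2(0.488)/(1 + 0.488) = 0.9760/1.488 = 0.6559 → 0.66
T̂ = 0.66(58) + 0.34(65) = 38.28 + 22.10 = 60.380 → 60.38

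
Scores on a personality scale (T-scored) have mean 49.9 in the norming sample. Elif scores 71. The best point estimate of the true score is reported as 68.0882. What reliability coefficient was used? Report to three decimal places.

0.862

T̂ = ρX + (1 − ρ)μ  ⇒  T̂ − μ = ρ(X − μ)
ρ = (T̂ − μ)/(X − μ) = (68.0882 − 49.9) / (71 − 49.9) = 18.1882 / 21.1 = 0.86200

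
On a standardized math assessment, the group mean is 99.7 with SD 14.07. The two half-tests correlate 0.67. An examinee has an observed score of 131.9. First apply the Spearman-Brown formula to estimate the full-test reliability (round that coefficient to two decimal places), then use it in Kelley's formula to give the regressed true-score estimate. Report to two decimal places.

Spearman-Brown: ρ = 2r/(1 + r) = 2(0.67)/(1 + 0.67) = 1.340/1.67 = 0.8024 → 0.80
T̂ = 0.80(131.9) + 0.20(99.7) = 105.520 + 19.940 = 125.460 → 125.46

125.46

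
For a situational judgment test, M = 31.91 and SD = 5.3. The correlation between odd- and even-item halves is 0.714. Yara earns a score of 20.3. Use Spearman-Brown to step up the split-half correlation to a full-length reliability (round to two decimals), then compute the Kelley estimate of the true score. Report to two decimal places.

Spearman-Brown: ρ = 2r/(1 + r) = 2(0.714)/(1 + 0.714) = 1.4280/1.714 = 0.8331 → 0.83
T̂ = ρX + (1 − ρ)μ
  = 0.83 × 20.3 + 0.17 × 31.91
  = 16.849 + 5.4247
  = 22.274
  ≈ 22.27

22.27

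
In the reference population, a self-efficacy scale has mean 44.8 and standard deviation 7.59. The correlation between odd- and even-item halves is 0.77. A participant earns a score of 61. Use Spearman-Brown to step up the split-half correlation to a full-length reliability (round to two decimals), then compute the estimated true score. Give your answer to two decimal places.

Spearman-Brown: ρ = 2r/(1 + r) = 2(0.77)/(1 + 0.77) = 1.540/1.77 = 0.8701 → 0.87
T̂ = 0.87(61) + 0.13(44.8) = 53.07 + 5.824 = 58.894 → 58.89

58.89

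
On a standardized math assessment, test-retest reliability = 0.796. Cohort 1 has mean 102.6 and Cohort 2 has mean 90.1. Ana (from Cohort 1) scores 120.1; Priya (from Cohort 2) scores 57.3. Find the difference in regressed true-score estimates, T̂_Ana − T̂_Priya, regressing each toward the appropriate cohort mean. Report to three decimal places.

52.539

T̂_Ana = 0.796(120.1) + 0.204(102.6) = 116.53000
T̂_Priya = 0.796(57.3) + 0.204(90.1) = 63.99120
Difference = 116.53000 − 63.99120 = 52.53880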